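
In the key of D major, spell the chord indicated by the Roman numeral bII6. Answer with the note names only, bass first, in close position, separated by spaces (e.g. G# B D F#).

G Bb Eb

Scale degree 2 in D major is E; lowering it a half step gives Eb. bII6 is the Neapolitan sixth — a major triad on the lowered second degree, here in its customary first inversion.
So the chord is Eb-G-Bb.
With the 6 figure the chord is in first inversion; from the bass G upward in close position it reads G-Bb-Eb.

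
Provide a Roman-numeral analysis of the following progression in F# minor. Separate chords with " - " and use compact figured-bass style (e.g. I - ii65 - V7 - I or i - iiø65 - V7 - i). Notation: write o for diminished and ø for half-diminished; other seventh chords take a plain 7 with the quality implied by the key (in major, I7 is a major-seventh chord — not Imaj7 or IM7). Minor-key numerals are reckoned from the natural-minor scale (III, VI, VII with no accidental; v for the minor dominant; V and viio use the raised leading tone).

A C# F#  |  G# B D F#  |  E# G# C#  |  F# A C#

A-C#-F#: minor triad on F# = scale degree 1 → i6.
G#-B-D-F#: root G# is the supertonic; half-diminished seventh chord there is iiø7.
E#-G#-C# has root C#, degree 5 in F# minor, so V6.
F#-A-C# has root F#, degree 1 in F# minor, so i.

i6 - iiø7 - V6 - i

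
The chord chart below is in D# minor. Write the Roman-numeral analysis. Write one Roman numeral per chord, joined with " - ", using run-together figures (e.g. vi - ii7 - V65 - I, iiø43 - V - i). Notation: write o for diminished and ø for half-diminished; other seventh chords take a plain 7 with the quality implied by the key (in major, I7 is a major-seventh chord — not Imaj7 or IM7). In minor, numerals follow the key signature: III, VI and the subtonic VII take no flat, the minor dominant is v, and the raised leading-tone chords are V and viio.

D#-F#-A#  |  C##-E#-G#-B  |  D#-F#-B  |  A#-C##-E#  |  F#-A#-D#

i - viio7 - VI6 - V - i6

D#-F#-A#: root D# is the tonic; minor triad there is i.
C##-E#-G#-B has root C##, degree 7 in D# minor, so viio7.
D#-F#-B: root B is the submediant; major triad there is VI6.
A#-C##-E#: root A# is the dominant; major triad there is V.
F#-A#-D# has root D#, degree 1 in D# minor, so i6.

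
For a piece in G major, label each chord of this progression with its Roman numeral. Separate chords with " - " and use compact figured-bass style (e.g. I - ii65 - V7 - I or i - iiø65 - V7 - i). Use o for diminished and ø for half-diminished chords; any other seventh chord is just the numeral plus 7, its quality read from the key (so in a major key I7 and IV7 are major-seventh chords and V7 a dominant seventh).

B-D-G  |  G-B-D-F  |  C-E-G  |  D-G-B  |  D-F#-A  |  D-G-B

B-D-G: major triad on G = scale degree 1 → I6.
G-B-D-F: chromatic; G is V of IV, so V7/IV.
C-E-G: major triad on C = scale degree 4 → IV.
D-G-B has root G, degree 1 in G major, so I64.
D-F#-A: root D is the dominant; major triad there is V.
D-G-B: major triad on G = scale degree 1 → I64.

I6 - V7/IV - IV - I64 - V - I64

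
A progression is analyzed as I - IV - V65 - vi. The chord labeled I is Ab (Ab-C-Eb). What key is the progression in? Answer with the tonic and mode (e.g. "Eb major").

I is given as Ab-C-Eb — a major triad with root Ab.
If Ab is scale degree 1 and the mode makes that degree carry a major triad, the tonic is Ab and the mode is major.

Ab major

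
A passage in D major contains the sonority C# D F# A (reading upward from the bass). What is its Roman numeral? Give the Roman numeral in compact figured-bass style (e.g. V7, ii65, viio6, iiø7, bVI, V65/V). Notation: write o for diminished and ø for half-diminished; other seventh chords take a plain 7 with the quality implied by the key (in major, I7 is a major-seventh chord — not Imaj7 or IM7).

I42

Stacked in thirds the chord is D-F#-A-C#: a major seventh chord on D.
D is scale degree 1 in D major, and a major seventh chord on that degree is written I7.
With C# in the bass the chord is in third inversion, so the figured bass is 42.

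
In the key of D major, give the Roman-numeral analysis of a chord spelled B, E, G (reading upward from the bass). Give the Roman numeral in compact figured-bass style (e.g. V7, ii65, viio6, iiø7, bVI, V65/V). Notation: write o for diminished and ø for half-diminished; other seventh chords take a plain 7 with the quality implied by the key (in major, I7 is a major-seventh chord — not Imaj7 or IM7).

ii64

Stacked in thirds the chord is E-G-B: a minor triad on E.
In D major, E is the supertonic; the diatonic minor triad there is ii.
With B in the bass the chord is in second inversion, so the figured bass is 64.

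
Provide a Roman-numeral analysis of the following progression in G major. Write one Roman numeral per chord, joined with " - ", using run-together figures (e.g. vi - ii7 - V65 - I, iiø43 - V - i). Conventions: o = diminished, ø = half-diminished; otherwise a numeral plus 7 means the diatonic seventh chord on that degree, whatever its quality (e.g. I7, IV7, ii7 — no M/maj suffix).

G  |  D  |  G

I - V - I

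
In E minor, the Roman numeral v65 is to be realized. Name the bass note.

v in E minor has root B; the chord is B-D-F#-A.
The figure 65 means first inversion — the third is in the bass.

D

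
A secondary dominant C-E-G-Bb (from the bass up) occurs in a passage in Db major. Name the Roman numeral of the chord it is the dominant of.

The chord is a dominant seventh chord on C.
A dominant resolves down a perfect fifth: C → F. In Db major, F is scale degree 3, i.e. iii.

iii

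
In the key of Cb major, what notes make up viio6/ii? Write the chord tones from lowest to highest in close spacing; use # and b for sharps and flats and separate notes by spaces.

viio6/ii is a secondary leading-tone chord. The target ii is Db in Cb major; the applied chord is rooted a semitone below, on C.
Building a diminished triad on C gives C-Eb-Gb.
With the 6 figure the chord is in first inversion; from the bass Eb upward in close position it reads Eb-Gb-C.

Eb Gb C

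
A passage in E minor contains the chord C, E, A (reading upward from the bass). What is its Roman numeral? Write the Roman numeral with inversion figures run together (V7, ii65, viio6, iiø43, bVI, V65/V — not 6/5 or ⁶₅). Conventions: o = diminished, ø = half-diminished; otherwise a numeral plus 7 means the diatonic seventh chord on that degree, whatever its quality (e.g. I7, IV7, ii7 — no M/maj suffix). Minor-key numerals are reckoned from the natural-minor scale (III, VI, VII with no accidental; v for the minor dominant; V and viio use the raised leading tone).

iv6

Stacked in thirds the chord is A-C-E: a minor triad on A.
In E minor, A is the subdominant; the diatonic minor triad there is iv.
With C in the bass the chord is in first inversion, so the figured bass is 6.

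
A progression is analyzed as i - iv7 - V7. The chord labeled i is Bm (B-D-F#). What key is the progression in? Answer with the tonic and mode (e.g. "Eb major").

B minor

The anchor chord is a minor triad on B, labeled i.
If B is scale degree 1 and the mode makes that degree carry a minor triad, the tonic is B and the mode is minor.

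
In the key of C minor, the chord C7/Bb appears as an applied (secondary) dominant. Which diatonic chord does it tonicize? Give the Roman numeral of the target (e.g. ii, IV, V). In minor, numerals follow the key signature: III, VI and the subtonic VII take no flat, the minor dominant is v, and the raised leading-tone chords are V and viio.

iv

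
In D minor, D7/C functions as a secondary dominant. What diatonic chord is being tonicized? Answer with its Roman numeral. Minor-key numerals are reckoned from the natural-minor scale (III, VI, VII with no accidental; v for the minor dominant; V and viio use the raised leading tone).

iv

The chord is a dominant seventh chord on D.
A dominant resolves down a perfect fifth: D → G. In D minor, G is scale degree 4, i.e. iv.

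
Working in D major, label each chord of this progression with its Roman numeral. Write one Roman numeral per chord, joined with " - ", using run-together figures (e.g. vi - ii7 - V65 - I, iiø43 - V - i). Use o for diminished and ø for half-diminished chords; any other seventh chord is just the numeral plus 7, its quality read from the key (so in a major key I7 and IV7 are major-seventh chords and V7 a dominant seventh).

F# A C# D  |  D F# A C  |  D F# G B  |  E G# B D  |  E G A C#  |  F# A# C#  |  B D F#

I65 - V7/IV - IV43 - V7/V - V43 - V/vi - vi

F#-A-C#-D: major seventh chord on D = scale degree 1 → I65.
D-F#-A-C is the secondary dominant of IV (dominant seventh chord on D): V7/IV.
D-F#-G-B: major seventh chord on G = scale degree 4 → IV43.
E-G#-B-D is the secondary dominant of V (dominant seventh chord on E): V7/V.
E-G-A-C# has root A, degree 5 in D major, so V43.
F#-A#-C# is the secondary dominant of vi (major triad on F#): V/vi.
B-D-F# has root B, degree 6 in D major, so vi.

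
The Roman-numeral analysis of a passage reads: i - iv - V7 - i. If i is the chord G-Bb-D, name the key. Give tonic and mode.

i is given as G-Bb-D — a minor triad with root G.
If G is scale degree 1 and the mode makes that degree carry a minor triad, the tonic is G and the mode is minor.

G minor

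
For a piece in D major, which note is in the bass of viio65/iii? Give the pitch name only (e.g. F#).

The applied chord viio65/iii is rooted on E#: E#-G#-B-D.
The figure 65 means first inversion — the third is in the bass.

G#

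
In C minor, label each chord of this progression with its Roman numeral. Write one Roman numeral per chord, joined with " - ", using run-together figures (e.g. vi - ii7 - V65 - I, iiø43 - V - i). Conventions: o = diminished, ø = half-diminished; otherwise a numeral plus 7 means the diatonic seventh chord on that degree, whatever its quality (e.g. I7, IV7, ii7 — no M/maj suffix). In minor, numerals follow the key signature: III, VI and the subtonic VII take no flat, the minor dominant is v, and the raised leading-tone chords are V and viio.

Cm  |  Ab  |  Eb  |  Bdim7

i - VI - III - viio7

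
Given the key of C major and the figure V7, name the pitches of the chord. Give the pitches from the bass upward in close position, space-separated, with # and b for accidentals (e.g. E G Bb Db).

In C major, the dominant is G, and the diatonic chord built there is a dominant seventh chord.
Stacking thirds from G gives G-B-D-F.

G B D F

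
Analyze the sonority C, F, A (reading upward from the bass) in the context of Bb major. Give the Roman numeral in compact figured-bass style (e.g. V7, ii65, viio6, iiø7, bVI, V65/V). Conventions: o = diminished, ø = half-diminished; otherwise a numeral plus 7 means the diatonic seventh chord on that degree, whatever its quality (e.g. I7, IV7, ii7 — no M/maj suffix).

Stacked in thirds the chord is F-A-C: a major triad on F.
In Bb major, F is the dominant; the diatonic major triad there is V.
With C in the bass the chord is in second inversion, so the figured bass is 64.

V64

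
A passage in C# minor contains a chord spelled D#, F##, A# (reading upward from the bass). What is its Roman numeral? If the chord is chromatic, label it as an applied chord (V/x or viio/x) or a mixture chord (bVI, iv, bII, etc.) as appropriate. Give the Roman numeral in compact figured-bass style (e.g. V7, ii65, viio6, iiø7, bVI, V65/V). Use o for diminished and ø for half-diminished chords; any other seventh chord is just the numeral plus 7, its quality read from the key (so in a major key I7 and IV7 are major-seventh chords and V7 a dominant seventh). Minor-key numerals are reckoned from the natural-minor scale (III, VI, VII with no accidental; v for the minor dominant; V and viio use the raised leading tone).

V/V

The pitches D#-F##-A# form a major triad rooted on D#.
D# is not a diatonic chord root with this quality in C# minor, but it lies a perfect fifth above G# (V), so the chord functions as an applied dominant of V.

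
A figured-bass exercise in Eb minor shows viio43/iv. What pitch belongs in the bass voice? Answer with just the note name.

The applied chord viio43/iv is rooted on G: G-Bb-Db-Fb.
The figure 43 means second inversion — the fifth is in the bass.

Db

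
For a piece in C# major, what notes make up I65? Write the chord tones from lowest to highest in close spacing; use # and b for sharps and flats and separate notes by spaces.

E# G# B# C#

In C# major, the tonic is C#, and the diatonic chord built there is a major seventh chord.
Stacking thirds from C# gives C#-E#-G#-B#.
With the 65 figure the chord is in first inversion; from the bass E# upward in close position it reads E#-G#-B#-C#.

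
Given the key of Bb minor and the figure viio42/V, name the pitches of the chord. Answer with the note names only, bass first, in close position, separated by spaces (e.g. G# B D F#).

The slash marks an applied leading-tone chord: viio of V. In Bb minor, V is F, so the leading tone to it is E, a half step below.
Building a fully diminished seventh chord on E gives E-G-Bb-Db.
With the 42 figure the chord is in third inversion; from the bass Db upward in close position it reads Db-E-G-Bb.

Db E G Bb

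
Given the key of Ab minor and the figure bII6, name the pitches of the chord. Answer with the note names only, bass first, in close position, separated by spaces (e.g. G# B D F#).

Scale degree 2 in Ab minor is Bb; lowering it a half step gives Bbb. bII6 is the Neapolitan sixth — a major triad on the lowered second degree, here in its customary first inversion.
So the chord is Bbb-Db-Fb.
With the 6 figure the chord is in first inversion; from the bass Db upward in close position it reads Db-Fb-Bbb.

Db Fb Bbb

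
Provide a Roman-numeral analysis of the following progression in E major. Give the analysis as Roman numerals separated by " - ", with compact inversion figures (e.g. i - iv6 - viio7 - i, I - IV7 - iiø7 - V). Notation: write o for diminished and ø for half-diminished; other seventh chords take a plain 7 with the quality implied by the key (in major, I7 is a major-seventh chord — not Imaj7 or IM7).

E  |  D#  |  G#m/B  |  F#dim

I - V/iii - iii6 - iio

E: root E is the tonic; major triad there is I.
D#: a major triad on D#, the applied dominant of iii → V/iii.
G#m/B: minor triad on G# = scale degree 3 → iii6.
F#dim is non-diatonic — iio, a mixture chord from E minor.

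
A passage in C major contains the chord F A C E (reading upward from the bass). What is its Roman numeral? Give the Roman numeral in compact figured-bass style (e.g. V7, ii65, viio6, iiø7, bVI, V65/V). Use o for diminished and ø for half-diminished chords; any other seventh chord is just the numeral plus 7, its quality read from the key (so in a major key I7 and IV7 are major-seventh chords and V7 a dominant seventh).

IV7

The pitches F-A-C-E form a major seventh chord rooted on F.
F is scale degree 4 in C major, and a major seventh chord on that degree is written IV7.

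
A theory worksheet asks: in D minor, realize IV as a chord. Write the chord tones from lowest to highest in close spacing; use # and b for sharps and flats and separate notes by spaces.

G B D

Scale degree 4 in D minor is G; here the chord built on it is altered to a major triad. IV is the major subdominant, borrowed from the parallel major.
So the chord is G-B-D.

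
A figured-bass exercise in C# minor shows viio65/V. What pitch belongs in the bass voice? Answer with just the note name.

A#

The applied chord viio65/V is rooted on F##: F##-A#-C#-E.
The figure 65 means first inversion — the third is in the bass.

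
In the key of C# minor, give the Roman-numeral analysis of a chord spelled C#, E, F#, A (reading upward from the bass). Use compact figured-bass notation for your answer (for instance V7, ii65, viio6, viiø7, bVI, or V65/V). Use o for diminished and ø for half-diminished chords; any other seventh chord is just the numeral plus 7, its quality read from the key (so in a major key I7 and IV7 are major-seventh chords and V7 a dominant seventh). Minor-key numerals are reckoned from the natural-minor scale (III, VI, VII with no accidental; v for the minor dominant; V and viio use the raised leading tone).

iv43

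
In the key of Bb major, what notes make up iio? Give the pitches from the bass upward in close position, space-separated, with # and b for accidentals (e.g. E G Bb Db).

iio is the diminished supertonic triad, borrowed from the parallel minor. In Bb major that root is C.
So the chord is C-Eb-Gb, a diminished triad.

C Eb Gb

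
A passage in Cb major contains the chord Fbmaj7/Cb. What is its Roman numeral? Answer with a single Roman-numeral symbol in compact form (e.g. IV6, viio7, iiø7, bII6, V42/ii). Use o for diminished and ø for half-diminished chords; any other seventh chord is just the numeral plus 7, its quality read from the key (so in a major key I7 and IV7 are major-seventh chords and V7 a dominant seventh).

IV43

The pitches Fb-Ab-Cb-Eb form a major seventh chord rooted on Fb.
In Cb major, Fb is the subdominant; the diatonic major seventh chord there is IV7.
With Cb in the bass the chord is in second inversion, so the figured bass is 43.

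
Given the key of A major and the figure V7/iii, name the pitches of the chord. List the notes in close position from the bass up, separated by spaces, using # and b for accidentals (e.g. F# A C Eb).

V7/iii is a secondary dominant — the dominant seventh of iii. iii in A major is C#, so the applied chord's root is G#, a perfect fifth above.
Building a dominant seventh chord on G# gives G#-B#-D#-F#.

G# B# D# F#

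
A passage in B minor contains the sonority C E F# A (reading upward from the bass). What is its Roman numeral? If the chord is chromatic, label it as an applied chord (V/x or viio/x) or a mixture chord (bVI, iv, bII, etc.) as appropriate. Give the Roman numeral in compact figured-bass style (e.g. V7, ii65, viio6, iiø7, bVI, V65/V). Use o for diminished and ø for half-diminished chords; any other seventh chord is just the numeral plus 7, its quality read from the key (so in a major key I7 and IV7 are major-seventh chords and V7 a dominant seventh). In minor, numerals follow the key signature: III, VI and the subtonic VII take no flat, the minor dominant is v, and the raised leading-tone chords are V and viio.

Stacked in thirds the chord is F#-A-C-E: a half-diminished seventh chord on F#.
F# sits a half step below G (VI in B minor); a diminished chord there is the applied leading-tone chord of VI.
With C in the bass the chord is in second inversion, so the figured bass is 43.

viiø43/VI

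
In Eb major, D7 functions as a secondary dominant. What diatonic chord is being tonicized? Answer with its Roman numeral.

iii

The chord is a dominant seventh chord on D.
A dominant resolves down a perfect fifth: D → G. In Eb major, G is scale degree 3, i.e. iii.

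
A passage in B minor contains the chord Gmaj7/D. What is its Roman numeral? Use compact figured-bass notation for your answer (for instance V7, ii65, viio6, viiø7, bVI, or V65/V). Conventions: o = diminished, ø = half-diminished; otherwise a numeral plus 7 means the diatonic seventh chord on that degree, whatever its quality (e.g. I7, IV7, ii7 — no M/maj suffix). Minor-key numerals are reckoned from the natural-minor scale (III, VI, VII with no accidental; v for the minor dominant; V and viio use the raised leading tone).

VI43

The pitches G-B-D-F# form a major seventh chord rooted on G.
In B minor, G is the submediant; the diatonic major seventh chord there is VI7.
With D in the bass the chord is in second inversion, so the figured bass is 43.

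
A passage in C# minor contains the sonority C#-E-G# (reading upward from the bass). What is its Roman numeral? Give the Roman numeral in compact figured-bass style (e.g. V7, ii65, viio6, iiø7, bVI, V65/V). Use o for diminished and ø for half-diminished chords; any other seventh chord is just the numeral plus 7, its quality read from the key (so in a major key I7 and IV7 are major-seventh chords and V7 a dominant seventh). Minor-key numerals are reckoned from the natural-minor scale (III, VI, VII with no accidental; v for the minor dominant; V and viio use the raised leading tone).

i

Stacked in thirds the chord is C#-E-G#: a minor triad on C#.
C# is scale degree 1 in C# minor, and a minor triad on that degree is written i.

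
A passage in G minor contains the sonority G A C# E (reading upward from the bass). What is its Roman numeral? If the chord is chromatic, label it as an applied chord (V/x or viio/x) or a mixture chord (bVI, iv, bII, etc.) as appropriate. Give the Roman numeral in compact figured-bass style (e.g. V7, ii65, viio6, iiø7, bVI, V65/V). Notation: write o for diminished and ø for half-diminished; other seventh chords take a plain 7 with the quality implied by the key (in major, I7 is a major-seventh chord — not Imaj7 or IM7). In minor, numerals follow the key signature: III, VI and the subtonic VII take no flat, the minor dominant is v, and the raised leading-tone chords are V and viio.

Stacked in thirds the chord is A-C#-E-G: a dominant seventh chord on A.
A is not a diatonic chord root with this quality in G minor, but it lies a perfect fifth above D (V), so the chord functions as an applied dominant of V.
With G in the bass the chord is in third inversion, so the figured bass is 42.

V42/V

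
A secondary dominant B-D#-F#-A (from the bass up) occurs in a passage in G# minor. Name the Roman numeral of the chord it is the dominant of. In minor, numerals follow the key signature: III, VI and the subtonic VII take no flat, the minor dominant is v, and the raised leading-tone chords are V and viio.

VI

The chord is a dominant seventh chord on B.
A dominant resolves down a perfect fifth: B → E. In G# minor, E is scale degree 6, i.e. VI.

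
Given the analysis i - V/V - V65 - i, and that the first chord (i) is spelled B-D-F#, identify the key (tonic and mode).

B minor

i is given as B-D-F# — a minor triad with root B.
If B is scale degree 1 and the mode makes that degree carry a minor triad, the tonic is B and the mode is minor.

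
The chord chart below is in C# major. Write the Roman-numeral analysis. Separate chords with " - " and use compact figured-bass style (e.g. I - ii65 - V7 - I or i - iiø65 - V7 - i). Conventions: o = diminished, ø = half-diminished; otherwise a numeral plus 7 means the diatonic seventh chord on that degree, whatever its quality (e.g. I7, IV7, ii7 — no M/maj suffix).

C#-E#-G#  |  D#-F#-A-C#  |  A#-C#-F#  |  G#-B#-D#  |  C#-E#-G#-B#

I - iiø7 - IV6 - V - I7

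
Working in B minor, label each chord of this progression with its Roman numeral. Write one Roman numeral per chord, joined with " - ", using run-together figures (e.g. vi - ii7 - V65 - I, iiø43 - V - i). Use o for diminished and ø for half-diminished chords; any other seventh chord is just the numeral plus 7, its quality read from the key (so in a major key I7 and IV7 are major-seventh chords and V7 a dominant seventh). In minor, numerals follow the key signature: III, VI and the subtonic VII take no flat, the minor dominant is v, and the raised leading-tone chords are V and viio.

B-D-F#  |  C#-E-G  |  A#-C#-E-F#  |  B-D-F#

i - iio - V65 - i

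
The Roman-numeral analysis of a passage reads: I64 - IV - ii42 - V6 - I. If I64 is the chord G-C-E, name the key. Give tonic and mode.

The anchor chord is a major triad on C, labeled I64.
If C is scale degree 1 and the mode makes that degree carry a major triad, the tonic is C and the mode is major.

C major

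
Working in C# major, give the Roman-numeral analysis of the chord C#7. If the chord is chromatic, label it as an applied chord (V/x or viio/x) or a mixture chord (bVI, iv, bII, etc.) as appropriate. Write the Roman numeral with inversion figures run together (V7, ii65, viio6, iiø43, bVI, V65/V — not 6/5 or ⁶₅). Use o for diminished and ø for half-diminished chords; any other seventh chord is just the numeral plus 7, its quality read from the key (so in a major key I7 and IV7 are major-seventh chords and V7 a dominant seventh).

V7/IV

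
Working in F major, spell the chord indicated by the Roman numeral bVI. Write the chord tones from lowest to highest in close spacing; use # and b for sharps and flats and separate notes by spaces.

Scale degree 6 in F major is D; lowering it a half step gives Db. bVI is a major triad on the lowered sixth degree, borrowed from the parallel minor.
So the chord is Db-F-Ab, a major triad.

Db F Ab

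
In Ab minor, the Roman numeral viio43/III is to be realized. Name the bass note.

Fb

The applied chord viio43/III is rooted on Bb: Bb-Db-Fb-Abb.
The figure 43 means second inversion — the fifth is in the bass.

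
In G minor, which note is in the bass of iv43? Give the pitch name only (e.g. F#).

G

iv in G minor has root C; the chord is C-Eb-G-Bb.
The figure 43 means second inversion — the fifth is in the bass.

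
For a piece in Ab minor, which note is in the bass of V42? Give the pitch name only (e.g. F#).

Db

V in Ab minor has root Eb; the chord is Eb-G-Bb-Db.
The figure 42 means third inversion — the seventh is in the bass.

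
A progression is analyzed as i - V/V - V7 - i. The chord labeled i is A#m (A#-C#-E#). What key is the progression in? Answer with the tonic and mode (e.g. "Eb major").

A# minor

i is given as A#-C#-E# — a minor triad with root A#.
If A# is scale degree 1 and the mode makes that degree carry a minor triad, the tonic is A# and the mode is minor.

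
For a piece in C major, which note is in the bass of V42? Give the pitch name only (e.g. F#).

V in C major has root G; the chord is G-B-D-F.
The figure 42 means third inversion — the seventh is in the bass.

F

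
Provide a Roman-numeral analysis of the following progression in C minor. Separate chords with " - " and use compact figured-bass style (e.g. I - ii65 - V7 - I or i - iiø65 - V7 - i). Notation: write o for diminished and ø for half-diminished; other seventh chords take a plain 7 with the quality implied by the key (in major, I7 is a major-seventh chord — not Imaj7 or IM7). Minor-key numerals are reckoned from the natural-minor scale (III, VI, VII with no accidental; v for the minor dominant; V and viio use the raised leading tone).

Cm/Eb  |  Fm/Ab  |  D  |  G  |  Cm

i6 - iv6 - V/V - V - i

Cm/Eb: minor triad on C = scale degree 1 → i6.
Fm/Ab: root F is the subdominant; minor triad there is iv6.
D: a major triad on D, the applied dominant of V → V/V.
G has root G, degree 5 in C minor, so V.
Cm: root C is the tonic; minor triad there is i.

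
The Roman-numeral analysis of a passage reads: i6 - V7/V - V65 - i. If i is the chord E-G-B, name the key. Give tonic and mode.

E minor

i is given as E-G-B — a minor triad with root E.
If E is scale degree 1 and the mode makes that degree carry a minor triad, the tonic is E and the mode is minor.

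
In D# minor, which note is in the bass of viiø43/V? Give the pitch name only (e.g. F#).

The applied chord viiø43/V is rooted on G##: G##-B#-D#-F##.
The figure 43 means second inversion — the fifth is in the bass.

D#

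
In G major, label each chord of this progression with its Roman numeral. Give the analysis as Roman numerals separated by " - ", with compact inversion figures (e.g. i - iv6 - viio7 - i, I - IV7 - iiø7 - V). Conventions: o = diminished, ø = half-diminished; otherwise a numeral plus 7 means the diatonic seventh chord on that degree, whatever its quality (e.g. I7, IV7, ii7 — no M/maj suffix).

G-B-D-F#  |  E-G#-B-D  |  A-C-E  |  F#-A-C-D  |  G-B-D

I7 - V7/ii - ii - V65 - I

G-B-D-F#: major seventh chord on G = scale degree 1 → I7.
E-G#-B-D is the secondary dominant of ii (dominant seventh chord on E): V7/ii.
A-C-E: root A is the supertonic; minor triad there is ii.
F#-A-C-D: root D is the dominant; dominant seventh chord there is V65.
G-B-D: root G is the tonic; major triad there is I.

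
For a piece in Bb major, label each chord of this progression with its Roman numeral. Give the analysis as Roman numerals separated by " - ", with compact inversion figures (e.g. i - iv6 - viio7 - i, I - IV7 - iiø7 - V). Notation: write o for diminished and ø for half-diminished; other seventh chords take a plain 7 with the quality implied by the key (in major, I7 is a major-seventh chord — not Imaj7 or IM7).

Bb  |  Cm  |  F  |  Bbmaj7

Bb: major triad on Bb = scale degree 1 → I.
Cm has root C, degree 2 in Bb major, so ii.
F has root F, degree 5 in Bb major, so V.
Bbmaj7: major seventh chord on Bb = scale degree 1 → I7.

I - ii - V - I7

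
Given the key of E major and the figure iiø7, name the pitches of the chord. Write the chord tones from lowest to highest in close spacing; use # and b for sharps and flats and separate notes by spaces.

F# A C E

iiø7 is the half-diminished supertonic seventh, borrowed from the parallel minor. In E major that root is F#.
So the chord is F#-A-C-E, a half-diminished seventh chord.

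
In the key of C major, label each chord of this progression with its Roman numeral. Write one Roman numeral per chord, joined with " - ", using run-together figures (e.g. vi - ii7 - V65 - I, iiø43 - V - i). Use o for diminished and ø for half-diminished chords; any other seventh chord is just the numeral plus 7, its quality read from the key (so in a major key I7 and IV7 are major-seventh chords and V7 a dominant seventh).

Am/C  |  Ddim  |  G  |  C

vi6 - iio - V - I

Am/C: root A is the submediant; minor triad there is vi6.
Ddim is non-diatonic — iio, a mixture chord from C minor.
G has root G, degree 5 in C major, so V.
C has root C, degree 1 in C major, so I.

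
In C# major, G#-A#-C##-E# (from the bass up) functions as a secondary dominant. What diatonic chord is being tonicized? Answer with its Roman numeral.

ii

The chord is a dominant seventh chord on A#.
A dominant resolves down a perfect fifth: A# → D#. In C# major, D# is scale degree 2, i.e. ii.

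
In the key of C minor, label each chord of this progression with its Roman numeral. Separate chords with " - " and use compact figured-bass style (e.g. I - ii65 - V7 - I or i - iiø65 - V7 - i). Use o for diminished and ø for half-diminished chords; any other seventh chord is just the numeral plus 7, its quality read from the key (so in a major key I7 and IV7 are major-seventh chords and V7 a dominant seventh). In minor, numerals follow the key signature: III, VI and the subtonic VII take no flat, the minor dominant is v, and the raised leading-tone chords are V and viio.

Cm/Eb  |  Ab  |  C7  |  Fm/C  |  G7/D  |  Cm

Cm/Eb: minor triad on C = scale degree 1 → i6.
Ab: major triad on Ab = scale degree 6 → VI.
C7: a dominant seventh chord on C, the applied dominant of iv → V7/iv.
Fm/C: root F is the subdominant; minor triad there is iv64.
G7/D: dominant seventh chord on G = scale degree 5 → V43.
Cm: minor triad on C = scale degree 1 → i.

i6 - VI - V7/iv - iv64 - V43 - i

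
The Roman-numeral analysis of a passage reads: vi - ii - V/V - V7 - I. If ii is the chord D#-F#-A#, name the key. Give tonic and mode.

The chord D#m is a minor triad rooted on D#; its label is ii.
If D# is scale degree 2 and the mode makes that degree carry a minor triad, the tonic is C# and the mode is major.

C# major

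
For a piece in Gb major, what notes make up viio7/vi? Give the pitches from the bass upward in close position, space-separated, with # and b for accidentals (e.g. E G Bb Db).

The slash marks an applied leading-tone chord: viio of vi. In Gb major, vi is Eb, so the leading tone to it is D, a half step below.
Building a fully diminished seventh chord on D gives D-F-Ab-Cb.

D F Ab Cb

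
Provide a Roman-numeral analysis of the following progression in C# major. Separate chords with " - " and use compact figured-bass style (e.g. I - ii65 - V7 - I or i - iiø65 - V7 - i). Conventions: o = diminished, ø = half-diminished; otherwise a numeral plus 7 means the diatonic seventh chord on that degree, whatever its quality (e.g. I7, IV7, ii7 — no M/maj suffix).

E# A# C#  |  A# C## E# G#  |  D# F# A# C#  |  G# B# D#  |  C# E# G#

E#-A#-C# has root A#, degree 6 in C# major, so vi64.
A#-C##-E#-G#: a dominant seventh chord on A#, the applied dominant of ii → V7/ii.
D#-F#-A#-C#: minor seventh chord on D# = scale degree 2 → ii7.
G#-B#-D# has root G#, degree 5 in C# major, so V.
C#-E#-G#: major triad on C# = scale degree 1 → I.

vi64 - V7/ii - ii7 - V - I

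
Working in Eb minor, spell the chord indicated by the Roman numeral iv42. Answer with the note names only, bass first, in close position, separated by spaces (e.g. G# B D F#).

In Eb minor, scale degree 4 is Ab, and the diatonic chord built there is a minor seventh chord.
That chord is spelled Ab-Cb-Eb-Gb.
The figured bass 42 indicates third inversion, placing the seventh (Gb) in the bass: Gb-Ab-Cb-Eb.

Gb Ab Cb Eb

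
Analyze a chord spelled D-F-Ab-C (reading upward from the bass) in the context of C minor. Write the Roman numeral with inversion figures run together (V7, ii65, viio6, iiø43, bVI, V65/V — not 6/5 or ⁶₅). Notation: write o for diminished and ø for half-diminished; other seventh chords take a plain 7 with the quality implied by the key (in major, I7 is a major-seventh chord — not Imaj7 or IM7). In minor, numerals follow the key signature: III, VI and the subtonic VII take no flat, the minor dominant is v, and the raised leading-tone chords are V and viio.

iiø7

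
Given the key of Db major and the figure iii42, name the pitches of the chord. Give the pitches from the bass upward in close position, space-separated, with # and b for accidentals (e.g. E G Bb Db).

Eb F Ab C

The numeral's case and figure indicate a minor seventh chord. In Db major its root, the third degree, is F.
Stacking thirds from F gives F-Ab-C-Eb.
With the 42 figure the chord is in third inversion; from the bass Eb upward in close position it reads Eb-F-Ab-C.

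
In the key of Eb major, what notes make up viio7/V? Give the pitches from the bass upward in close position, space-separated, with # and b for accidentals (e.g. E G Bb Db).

A C Eb Gb

The slash marks an applied leading-tone chord: viio of V. In Eb major, V is Bb, so the leading tone to it is A, a half step below.
Building a fully diminished seventh chord on A gives A-C-Eb-Gb.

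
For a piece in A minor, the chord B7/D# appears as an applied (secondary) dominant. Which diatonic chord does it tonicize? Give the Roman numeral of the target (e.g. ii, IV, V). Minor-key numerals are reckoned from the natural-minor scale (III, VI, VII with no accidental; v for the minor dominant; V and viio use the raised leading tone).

V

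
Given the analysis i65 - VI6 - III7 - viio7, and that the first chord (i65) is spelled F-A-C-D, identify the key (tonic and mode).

D minor

The anchor chord is a minor seventh chord on D, labeled i65.
If D is scale degree 1 and the mode makes that degree carry a minor seventh chord, the tonic is D and the mode is minor.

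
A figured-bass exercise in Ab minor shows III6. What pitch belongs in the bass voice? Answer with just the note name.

Eb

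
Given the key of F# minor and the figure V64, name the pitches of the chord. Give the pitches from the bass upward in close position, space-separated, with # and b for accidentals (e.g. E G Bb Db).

In F# minor, the dominant is C#. The dominant is major (leading tone raised), so V is a major triad.
That chord is spelled C#-E#-G#.
The figured bass 64 indicates second inversion, placing the fifth (G#) in the bass: G#-C#-E#.

G# C# E#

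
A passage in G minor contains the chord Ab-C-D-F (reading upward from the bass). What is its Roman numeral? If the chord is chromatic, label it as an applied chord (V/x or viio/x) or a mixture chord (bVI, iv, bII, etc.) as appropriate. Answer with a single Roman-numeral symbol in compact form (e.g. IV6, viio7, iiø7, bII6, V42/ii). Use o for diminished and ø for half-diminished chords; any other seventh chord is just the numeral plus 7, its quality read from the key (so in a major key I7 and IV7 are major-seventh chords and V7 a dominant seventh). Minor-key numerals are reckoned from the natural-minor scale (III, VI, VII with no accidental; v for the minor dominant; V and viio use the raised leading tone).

The pitches D-F-Ab-C form a half-diminished seventh chord rooted on D.
D sits a half step below Eb (VI in G minor); a diminished chord there is the applied leading-tone chord of VI.
With Ab in the bass the chord is in second inversion, so the figured bass is 43.

viiø43/VI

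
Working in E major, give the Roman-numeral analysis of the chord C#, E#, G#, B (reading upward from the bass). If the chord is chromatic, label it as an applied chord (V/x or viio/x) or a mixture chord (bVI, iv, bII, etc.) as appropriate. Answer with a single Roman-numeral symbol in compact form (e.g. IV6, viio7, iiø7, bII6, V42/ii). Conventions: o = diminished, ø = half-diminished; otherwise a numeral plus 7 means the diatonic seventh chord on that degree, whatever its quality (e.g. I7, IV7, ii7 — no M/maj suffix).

Stacked in thirds the chord is C#-E#-G#-B: a dominant seventh chord on C#.
C# is not a diatonic chord root with this quality in E major, but it lies a perfect fifth above F# (ii), so the chord functions as an applied dominant of ii.

V7/ii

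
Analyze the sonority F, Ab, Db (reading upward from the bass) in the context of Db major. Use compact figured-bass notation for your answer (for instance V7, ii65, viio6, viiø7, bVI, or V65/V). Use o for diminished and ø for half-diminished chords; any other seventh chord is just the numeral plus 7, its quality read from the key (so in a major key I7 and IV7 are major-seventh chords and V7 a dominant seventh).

The pitches Db-F-Ab form a major triad rooted on Db.
Db is scale degree 1 in Db major, and a major triad on that degree is written I.
With F in the bass the chord is in first inversion, so the figured bass is 6.

I6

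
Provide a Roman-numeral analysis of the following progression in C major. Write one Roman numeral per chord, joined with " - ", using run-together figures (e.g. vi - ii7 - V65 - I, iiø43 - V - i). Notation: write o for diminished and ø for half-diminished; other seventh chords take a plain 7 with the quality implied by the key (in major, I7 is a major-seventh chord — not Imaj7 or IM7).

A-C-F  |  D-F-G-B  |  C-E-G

A-C-F: major triad on F = scale degree 4 → IV6.
D-F-G-B has root G, degree 5 in C major, so V43.
C-E-G: root C is the tonic; major triad there is I.

IV6 - V43 - I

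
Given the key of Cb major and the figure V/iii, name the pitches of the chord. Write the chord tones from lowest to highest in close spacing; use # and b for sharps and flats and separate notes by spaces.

The slash means an applied dominant: we want the dominant of iii. In Cb major, iii is Eb minor, and its dominant is built on Bb.
Building a major triad on Bb gives Bb-D-F.

Bb D F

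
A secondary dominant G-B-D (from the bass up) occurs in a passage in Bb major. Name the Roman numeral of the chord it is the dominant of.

The chord is a major triad on G.
A dominant resolves down a perfect fifth: G → C. In Bb major, C is scale degree 2, i.e. ii.

ii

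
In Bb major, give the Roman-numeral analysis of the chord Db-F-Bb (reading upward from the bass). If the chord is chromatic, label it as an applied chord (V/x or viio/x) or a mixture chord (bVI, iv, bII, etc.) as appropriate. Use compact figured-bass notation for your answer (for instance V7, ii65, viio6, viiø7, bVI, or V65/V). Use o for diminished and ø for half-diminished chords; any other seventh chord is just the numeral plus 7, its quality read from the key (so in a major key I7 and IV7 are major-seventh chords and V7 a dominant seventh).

The pitches Bb-Db-F form a minor triad rooted on Bb.
Bb is the first degree of Bb major. This is the minor tonic, borrowed from the parallel minor.
With Db in the bass the chord is in first inversion, so the figured bass is 6.

i6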